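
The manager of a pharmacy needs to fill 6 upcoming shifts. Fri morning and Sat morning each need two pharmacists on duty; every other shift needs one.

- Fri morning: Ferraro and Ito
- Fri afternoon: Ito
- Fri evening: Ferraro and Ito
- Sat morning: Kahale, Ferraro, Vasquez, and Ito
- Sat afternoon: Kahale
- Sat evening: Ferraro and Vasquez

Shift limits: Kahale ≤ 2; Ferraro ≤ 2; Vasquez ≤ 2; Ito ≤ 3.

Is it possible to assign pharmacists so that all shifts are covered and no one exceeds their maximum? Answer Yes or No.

Yes

Fri morning can only be covered by Ferraro and Ito, so that assignment is forced.
Fri afternoon can only be covered by Ito, so that assignment is forced.
Sat afternoon can only be covered by Kahale, so that assignment is forced.
One valid schedule: Fri morning→Ferraro+Ito, Fri afternoon→Ito, Fri evening→Ferraro, Sat morning→Kahale+Vasquez, Sat afternoon→Kahale, Sat evening→Vasquez.
Loads: Kahale 2/2, Ferraro 2/2, Vasquez 2/2, Ito 2/3 — all within limits.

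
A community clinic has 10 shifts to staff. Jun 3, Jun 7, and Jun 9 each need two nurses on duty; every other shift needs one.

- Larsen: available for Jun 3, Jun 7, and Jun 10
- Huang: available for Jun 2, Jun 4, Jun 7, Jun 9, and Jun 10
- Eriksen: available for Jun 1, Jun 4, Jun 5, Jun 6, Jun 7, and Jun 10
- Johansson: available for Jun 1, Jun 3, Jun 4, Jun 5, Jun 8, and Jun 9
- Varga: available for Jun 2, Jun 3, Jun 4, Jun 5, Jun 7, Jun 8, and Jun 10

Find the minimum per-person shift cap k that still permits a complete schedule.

With 5 nurses and 13 worker-slots to fill, someone must work at least ⌈13/5⌉ = 3 shifts, so k ≥ 3.
k = 3 works: Jun 1→Eriksen, Jun 2→Huang, Jun 3→Larsen+Johansson, Jun 4→Huang, Jun 5→Eriksen, Jun 6→Eriksen, Jun 7→Larsen+Varga, Jun 8→Johansson, Jun 9→Huang+Johansson, Jun 10→Larsen.
Loads: Larsen 3, Huang 3, Eriksen 3, Johansson 3, Varga 1 — all ≤ 3.

3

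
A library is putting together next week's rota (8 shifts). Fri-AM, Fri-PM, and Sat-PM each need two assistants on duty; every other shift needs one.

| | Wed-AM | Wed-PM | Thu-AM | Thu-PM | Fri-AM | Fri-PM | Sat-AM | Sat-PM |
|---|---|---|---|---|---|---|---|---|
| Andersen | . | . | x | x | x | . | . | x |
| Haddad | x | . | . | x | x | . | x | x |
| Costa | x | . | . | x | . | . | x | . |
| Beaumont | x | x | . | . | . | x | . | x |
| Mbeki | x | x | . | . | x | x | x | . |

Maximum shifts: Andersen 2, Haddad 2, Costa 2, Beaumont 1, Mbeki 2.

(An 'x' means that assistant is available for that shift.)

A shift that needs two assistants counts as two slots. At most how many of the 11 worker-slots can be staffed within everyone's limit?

Total capacity across all assistants is 2+2+2+1+2 = 9, and 11 slots are needed, so at most 9 can be filled.
An assignment achieving 9: Wed-AM→Costa, Wed-PM→Beaumont, Thu-AM→Andersen, Thu-PM→Andersen, Fri-AM→Haddad+Mbeki, Fri-PM→Mbeki, Sat-AM→Costa, Sat-PM→Haddad.
Loads: Andersen 2/2, Haddad 2/2, Costa 2/2, Beaumont 1/1, Mbeki 2/2.

9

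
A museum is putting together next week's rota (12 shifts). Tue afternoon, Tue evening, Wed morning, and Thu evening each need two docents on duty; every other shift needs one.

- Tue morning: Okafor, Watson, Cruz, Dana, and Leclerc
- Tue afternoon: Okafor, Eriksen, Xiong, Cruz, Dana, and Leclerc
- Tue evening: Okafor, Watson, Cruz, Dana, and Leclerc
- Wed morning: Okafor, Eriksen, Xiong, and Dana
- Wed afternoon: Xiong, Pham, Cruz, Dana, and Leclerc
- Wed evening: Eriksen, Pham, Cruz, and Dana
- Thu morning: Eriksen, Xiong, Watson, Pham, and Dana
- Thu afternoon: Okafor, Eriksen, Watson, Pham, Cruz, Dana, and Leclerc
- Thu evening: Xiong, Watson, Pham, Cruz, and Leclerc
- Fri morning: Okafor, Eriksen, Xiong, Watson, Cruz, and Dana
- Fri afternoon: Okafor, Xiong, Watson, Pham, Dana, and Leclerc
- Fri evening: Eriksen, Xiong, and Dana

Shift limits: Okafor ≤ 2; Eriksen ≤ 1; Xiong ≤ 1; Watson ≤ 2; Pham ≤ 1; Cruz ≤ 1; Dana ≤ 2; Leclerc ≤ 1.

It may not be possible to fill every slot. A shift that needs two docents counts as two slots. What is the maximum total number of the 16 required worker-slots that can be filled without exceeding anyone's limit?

Total capacity across all docents is 2+1+1+2+1+1+2+1 = 11, and 16 slots are needed, so at most 11 can be filled.
An assignment achieving 11: Tue morning→Okafor, Tue afternoon→Dana, Tue evening→Watson+Cruz, Wed morning→Okafor+Xiong, Wed afternoon→Dana, Wed evening→Pham, Thu morning→Watson, Thu evening→Leclerc, Fri evening→Eriksen.
Loads: Okafor 2/2, Eriksen 1/1, Xiong 1/1, Watson 2/2, Pham 1/1, Cruz 1/1, Dana 2/2, Leclerc 1/1.

11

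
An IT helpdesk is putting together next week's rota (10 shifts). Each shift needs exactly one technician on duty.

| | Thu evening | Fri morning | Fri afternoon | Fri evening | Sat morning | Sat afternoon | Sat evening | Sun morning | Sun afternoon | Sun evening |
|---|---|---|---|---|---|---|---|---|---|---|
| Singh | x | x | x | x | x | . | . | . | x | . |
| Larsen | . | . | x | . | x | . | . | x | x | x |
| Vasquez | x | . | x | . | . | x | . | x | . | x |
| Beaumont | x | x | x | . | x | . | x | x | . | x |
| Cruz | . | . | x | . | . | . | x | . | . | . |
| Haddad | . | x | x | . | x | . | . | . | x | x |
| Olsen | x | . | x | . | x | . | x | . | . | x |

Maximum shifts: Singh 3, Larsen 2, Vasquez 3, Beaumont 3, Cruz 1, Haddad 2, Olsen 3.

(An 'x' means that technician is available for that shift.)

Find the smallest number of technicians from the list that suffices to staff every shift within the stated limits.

10 slots to fill and no one can take more than 3, so at least ⌈10/3⌉ = 4 technicians are needed.
Singh, Larsen, Vasquez, and Beaumont alone can cover everything: Thu evening→Vasquez, Fri morning→Singh, Fri afternoon→Beaumont, Fri evening→Singh, Sat morning→Larsen, Sat afternoon→Vasquez, Sat evening→Beaumont, Sun morning→Larsen, Sun afternoon→Singh, Sun evening→Vasquez.

4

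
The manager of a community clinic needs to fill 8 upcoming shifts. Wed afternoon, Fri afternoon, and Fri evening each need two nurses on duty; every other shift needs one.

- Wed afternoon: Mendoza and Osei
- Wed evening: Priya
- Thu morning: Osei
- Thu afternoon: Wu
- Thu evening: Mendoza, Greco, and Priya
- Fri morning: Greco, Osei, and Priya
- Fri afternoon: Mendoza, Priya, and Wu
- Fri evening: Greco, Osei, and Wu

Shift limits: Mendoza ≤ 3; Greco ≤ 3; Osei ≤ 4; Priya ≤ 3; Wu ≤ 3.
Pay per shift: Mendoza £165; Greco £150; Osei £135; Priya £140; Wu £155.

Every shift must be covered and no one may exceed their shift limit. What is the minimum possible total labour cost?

£1585

Wed afternoon can only be covered by Mendoza and Osei, so that assignment is forced.
Wed evening can only be covered by Priya, so that assignment is forced.
Thu morning can only be covered by Osei, so that assignment is forced.
Picking the cheapest available nurse for each shift independently would cost £1585, and that bound is achievable.
An optimal schedule: Wed afternoon→Osei+Mendoza, Wed evening→Priya, Thu morning→Osei, Thu afternoon→Wu, Thu evening→Priya, Fri morning→Osei, Fri afternoon→Priya+Wu, Fri evening→Osei+Greco.
Total: 135 + 165 + 140 + 135 + 155 + 140 + 135 + 140 + 155 + 135 + 150 = £1585.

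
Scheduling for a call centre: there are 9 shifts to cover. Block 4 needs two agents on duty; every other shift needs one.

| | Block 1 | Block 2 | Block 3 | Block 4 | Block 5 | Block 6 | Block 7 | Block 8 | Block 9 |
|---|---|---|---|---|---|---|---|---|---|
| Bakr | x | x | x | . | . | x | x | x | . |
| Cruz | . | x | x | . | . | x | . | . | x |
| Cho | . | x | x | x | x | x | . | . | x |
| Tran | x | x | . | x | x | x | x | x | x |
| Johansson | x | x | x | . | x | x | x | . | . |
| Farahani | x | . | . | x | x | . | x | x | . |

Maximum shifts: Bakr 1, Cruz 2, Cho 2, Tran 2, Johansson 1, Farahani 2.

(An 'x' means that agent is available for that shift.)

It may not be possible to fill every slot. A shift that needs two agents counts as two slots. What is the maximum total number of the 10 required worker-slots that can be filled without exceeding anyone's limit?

10

Total capacity across all agents is 1+2+2+2+1+2 = 10, and 10 slots are needed, so at most 10 can be filled.
An assignment achieving 10: Block 1→Tran, Block 2→Cho, Block 3→Cruz, Block 4→Cho+Tran, Block 5→Farahani, Block 6→Johansson, Block 7→Farahani, Block 8→Bakr, Block 9→Cruz.
Loads: Bakr 1/1, Cruz 2/2, Cho 2/2, Tran 2/2, Johansson 1/1, Farahani 2/2.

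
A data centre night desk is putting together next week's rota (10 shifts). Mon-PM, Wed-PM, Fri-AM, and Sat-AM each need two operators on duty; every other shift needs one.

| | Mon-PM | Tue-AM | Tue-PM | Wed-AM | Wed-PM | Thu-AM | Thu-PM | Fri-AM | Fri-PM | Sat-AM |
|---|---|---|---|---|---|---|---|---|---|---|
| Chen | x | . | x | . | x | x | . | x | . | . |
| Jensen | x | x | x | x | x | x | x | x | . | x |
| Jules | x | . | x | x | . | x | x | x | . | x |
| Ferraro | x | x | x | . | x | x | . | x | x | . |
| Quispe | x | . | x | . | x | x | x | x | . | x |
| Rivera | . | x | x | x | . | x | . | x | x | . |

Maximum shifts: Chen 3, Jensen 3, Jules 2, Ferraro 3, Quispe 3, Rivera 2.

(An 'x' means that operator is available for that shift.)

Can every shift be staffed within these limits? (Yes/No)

Yes

One valid schedule: Mon-PM→Jules+Ferraro, Tue-AM→Jensen, Tue-PM→Chen, Wed-AM→Jensen, Wed-PM→Chen+Ferraro, Thu-AM→Chen, Thu-PM→Jensen, Fri-AM→Quispe+Rivera, Fri-PM→Ferraro, Sat-AM→Jules+Quispe.
Loads: Chen 3/3, Jensen 3/3, Jules 2/2, Ferraro 3/3, Quispe 2/3, Rivera 1/2 — all within limits.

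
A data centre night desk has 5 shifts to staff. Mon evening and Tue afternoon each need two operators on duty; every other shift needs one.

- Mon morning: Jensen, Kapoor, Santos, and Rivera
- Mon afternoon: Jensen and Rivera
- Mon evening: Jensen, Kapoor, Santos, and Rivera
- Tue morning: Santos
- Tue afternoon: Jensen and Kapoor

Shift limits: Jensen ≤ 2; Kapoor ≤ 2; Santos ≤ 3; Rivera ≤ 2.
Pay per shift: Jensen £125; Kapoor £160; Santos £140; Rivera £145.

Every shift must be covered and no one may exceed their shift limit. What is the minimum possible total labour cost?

£975

Tue morning can only be covered by Santos, so that assignment is forced.
Tue afternoon can only be covered by Jensen and Kapoor, so that assignment is forced.
Picking the cheapest available operator for each shift independently would cost £940, but that ignores the shift limits.
An optimal schedule: Mon morning→Santos, Mon afternoon→Jensen, Mon evening→Santos+Rivera, Tue morning→Santos, Tue afternoon→Jensen+Kapoor.
Total: 140 + 125 + 140 + 145 + 140 + 125 + 160 = £975.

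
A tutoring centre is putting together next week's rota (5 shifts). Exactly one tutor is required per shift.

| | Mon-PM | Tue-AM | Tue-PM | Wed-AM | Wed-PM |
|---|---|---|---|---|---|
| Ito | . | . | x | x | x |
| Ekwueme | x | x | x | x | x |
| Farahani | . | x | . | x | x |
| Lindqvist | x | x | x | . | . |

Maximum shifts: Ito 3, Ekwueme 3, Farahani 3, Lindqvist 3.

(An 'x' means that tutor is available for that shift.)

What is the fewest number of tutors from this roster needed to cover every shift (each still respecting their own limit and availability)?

5 slots to fill and no one can take more than 3, so at least ⌈5/3⌉ = 2 tutors are needed.
Ito and Ekwueme alone can cover everything: Mon-PM→Ekwueme, Tue-AM→Ekwueme, Tue-PM→Ito, Wed-AM→Ito, Wed-PM→Ito.

2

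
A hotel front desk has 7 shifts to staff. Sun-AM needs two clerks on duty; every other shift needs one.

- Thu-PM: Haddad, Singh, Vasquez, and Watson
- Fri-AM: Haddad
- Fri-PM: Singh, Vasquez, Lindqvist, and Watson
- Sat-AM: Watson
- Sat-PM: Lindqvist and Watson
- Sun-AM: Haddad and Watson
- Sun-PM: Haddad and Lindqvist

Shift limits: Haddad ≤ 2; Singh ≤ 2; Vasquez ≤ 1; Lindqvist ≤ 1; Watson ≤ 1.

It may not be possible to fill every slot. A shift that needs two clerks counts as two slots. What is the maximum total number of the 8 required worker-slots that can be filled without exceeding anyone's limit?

Total capacity across all clerks is 2+2+1+1+1 = 7, and 8 slots are needed, so at most 7 can be filled.
Shifts {Sat-AM, Sun-AM} need 3 slots but only Haddad and Watson are available for them, supplying at most 2 — so at least 1 slot must go unfilled.
An assignment achieving 6: Thu-PM→Singh, Fri-AM→Haddad, Fri-PM→Singh, Sat-AM→Watson, Sat-PM→Lindqvist, Sun-AM→Haddad.
Loads: Haddad 2/2, Singh 2/2, Vasquez 0/1, Lindqvist 1/1, Watson 1/1.

6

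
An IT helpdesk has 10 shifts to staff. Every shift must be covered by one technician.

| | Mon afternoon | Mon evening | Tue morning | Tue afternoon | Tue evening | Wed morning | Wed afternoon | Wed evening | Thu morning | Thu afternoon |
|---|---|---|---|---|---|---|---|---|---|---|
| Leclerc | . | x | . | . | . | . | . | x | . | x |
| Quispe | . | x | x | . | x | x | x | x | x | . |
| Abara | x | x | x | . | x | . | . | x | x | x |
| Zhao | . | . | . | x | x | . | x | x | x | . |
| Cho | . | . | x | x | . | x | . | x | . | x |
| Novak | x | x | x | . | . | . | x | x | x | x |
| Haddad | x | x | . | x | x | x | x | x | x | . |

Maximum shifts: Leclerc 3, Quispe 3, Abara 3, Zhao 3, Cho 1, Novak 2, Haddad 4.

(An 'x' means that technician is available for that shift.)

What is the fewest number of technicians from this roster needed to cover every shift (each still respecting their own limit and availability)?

10 slots to fill and no one can take more than 4, so at least ⌈10/4⌉ = 3 technicians are needed.
Leclerc, Quispe, and Haddad alone can cover everything: Mon afternoon→Haddad, Mon evening→Leclerc, Tue morning→Quispe, Tue afternoon→Haddad, Tue evening→Quispe, Wed morning→Quispe, Wed afternoon→Haddad, Wed evening→Leclerc, Thu morning→Haddad, Thu afternoon→Leclerc.

3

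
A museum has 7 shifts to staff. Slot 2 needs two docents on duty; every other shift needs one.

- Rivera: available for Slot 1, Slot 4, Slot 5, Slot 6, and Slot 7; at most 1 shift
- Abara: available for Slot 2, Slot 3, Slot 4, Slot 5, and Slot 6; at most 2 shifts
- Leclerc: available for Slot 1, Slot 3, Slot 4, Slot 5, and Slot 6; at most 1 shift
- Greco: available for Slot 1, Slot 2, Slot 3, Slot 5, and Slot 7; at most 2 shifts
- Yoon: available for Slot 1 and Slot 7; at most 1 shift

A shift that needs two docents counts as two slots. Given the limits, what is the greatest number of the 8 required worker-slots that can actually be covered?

7

Total capacity across all docents is 1+2+1+2+1 = 7, and 8 slots are needed, so at most 7 can be filled.
An assignment achieving 7: Slot 1→Yoon, Slot 2→Abara+Greco, Slot 3→Abara, Slot 4→Rivera, Slot 6→Leclerc, Slot 7→Greco.
Loads: Rivera 1/1, Abara 2/2, Leclerc 1/1, Greco 2/2, Yoon 1/1.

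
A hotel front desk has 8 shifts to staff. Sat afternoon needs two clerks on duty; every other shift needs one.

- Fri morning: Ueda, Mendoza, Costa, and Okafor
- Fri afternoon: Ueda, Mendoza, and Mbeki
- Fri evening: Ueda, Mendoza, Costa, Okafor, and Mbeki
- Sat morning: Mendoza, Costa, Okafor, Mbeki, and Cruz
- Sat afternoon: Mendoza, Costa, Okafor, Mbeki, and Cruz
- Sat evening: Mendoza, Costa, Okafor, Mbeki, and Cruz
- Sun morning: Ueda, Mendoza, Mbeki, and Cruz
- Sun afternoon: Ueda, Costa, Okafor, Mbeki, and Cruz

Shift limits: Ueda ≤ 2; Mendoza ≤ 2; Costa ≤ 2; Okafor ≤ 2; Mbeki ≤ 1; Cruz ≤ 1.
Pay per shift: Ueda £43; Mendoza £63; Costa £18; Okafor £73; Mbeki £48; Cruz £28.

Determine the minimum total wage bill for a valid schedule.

£397

Picking the cheapest available clerk for each shift independently would cost £207, but that ignores the shift limits.
An optimal schedule: Fri morning→Costa, Fri afternoon→Ueda, Fri evening→Costa, Sat morning→Mbeki, Sat afternoon→Mendoza+Okafor, Sat evening→Mendoza, Sun morning→Cruz, Sun afternoon→Ueda.
Total: 18 + 43 + 18 + 48 + 63 + 73 + 63 + 28 + 43 = £397.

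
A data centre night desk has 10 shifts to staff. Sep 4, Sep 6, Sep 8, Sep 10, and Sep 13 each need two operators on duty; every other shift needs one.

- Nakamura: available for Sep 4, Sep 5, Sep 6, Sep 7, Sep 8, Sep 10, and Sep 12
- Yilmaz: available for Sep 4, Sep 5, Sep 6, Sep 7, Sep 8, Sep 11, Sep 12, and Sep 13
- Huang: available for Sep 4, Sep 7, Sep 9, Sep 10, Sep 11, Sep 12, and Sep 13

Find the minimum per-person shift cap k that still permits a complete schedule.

5

With 3 operators and 15 worker-slots to fill, someone must work at least ⌈15/3⌉ = 5 shifts, so k ≥ 5.
k = 5 works: Sep 4→Nakamura+Yilmaz, Sep 5→Nakamura, Sep 6→Nakamura+Yilmaz, Sep 7→Huang, Sep 8→Nakamura+Yilmaz, Sep 9→Huang, Sep 10→Nakamura+Huang, Sep 11→Yilmaz, Sep 12→Huang, Sep 13→Yilmaz+Huang.
Loads: Nakamura 5, Yilmaz 5, Huang 5 — all ≤ 5.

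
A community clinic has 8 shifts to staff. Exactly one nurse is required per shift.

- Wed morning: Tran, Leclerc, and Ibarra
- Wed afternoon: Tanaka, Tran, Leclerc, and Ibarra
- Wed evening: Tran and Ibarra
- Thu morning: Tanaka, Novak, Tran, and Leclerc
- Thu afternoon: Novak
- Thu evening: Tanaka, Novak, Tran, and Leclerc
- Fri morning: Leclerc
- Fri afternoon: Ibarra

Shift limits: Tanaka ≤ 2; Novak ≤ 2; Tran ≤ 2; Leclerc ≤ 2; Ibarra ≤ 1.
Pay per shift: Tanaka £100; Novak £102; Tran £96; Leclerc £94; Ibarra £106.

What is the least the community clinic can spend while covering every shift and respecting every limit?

£788

Thu afternoon can only be covered by Novak, so that assignment is forced.
Fri morning can only be covered by Leclerc, so that assignment is forced.
Fri afternoon can only be covered by Ibarra, so that assignment is forced.
Picking the cheapest available nurse for each shift independently would cost £774, but that ignores the shift limits.
An optimal schedule: Wed morning→Leclerc, Wed afternoon→Tran, Wed evening→Tran, Thu morning→Tanaka, Thu afternoon→Novak, Thu evening→Tanaka, Fri morning→Leclerc, Fri afternoon→Ibarra.
Total: 94 + 96 + 96 + 100 + 102 + 100 + 94 + 106 = £788.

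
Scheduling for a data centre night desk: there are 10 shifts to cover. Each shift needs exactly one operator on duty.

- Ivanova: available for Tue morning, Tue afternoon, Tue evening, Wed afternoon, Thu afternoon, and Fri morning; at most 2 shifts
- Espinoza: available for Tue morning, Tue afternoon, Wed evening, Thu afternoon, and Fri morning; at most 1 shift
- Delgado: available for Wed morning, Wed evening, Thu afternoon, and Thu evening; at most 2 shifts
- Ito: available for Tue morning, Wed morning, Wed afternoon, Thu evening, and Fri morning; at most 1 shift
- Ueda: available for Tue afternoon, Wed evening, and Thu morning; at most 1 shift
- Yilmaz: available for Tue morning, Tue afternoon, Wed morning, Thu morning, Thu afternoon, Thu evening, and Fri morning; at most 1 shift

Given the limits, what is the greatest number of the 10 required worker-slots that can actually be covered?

8

Total capacity across all operators is 2+1+2+1+1+1 = 8, and 10 slots are needed, so at most 8 can be filled.
An assignment achieving 8: Tue morning→Ito, Tue afternoon→Yilmaz, Tue evening→Ivanova, Wed morning→Delgado, Wed afternoon→Ivanova, Wed evening→Espinoza, Thu morning→Ueda, Thu evening→Delgado.
Loads: Ivanova 2/2, Espinoza 1/1, Delgado 2/2, Ito 1/1, Ueda 1/1, Yilmaz 1/1.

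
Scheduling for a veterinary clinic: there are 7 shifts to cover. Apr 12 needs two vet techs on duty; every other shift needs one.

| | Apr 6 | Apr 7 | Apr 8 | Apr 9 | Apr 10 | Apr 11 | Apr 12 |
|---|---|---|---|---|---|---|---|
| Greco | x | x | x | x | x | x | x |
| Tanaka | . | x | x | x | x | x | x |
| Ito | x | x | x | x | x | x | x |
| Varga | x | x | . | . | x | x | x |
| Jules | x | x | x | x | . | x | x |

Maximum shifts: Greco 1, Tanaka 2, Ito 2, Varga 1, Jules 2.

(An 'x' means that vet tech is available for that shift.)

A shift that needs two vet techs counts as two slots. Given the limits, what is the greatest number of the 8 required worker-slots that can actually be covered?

8

Total capacity across all vet techs is 1+2+2+1+2 = 8, and 8 slots are needed, so at most 8 can be filled.
An assignment achieving 8: Apr 6→Greco, Apr 7→Ito, Apr 8→Tanaka, Apr 9→Tanaka, Apr 10→Ito, Apr 11→Jules, Apr 12→Varga+Jules.
Loads: Greco 1/1, Tanaka 2/2, Ito 2/2, Varga 1/1, Jules 2/2.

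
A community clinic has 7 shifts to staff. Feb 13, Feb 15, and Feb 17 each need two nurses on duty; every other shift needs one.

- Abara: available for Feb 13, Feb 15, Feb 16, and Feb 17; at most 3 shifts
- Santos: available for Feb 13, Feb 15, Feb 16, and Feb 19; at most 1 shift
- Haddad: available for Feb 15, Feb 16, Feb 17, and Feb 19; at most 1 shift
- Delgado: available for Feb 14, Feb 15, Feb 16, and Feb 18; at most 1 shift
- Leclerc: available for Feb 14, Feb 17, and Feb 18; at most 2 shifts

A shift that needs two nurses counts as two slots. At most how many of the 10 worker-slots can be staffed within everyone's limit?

Total capacity across all nurses is 3+1+1+1+2 = 8, and 10 slots are needed, so at most 8 can be filled.
An assignment achieving 8: Feb 13→Abara+Santos, Feb 14→Delgado, Feb 15→Abara, Feb 17→Abara+Leclerc, Feb 18→Leclerc, Feb 19→Haddad.
Loads: Abara 3/3, Santos 1/1, Haddad 1/1, Delgado 1/1, Leclerc 2/2.

8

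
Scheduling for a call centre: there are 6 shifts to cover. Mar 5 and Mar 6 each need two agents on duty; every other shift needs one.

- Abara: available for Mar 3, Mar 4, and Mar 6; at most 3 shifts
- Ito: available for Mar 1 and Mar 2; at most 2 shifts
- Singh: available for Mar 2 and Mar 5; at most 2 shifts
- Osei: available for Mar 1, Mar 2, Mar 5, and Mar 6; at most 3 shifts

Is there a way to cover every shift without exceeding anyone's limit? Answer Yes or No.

Mar 3 can only be covered by Abara, so that assignment is forced.
Mar 4 can only be covered by Abara, so that assignment is forced.
Mar 5 can only be covered by Singh and Osei, so that assignment is forced.
One valid schedule: Mar 1→Ito, Mar 2→Ito, Mar 3→Abara, Mar 4→Abara, Mar 5→Singh+Osei, Mar 6→Abara+Osei.
Loads: Abara 3/3, Ito 2/2, Singh 1/2, Osei 2/3 — all within limits.

Yes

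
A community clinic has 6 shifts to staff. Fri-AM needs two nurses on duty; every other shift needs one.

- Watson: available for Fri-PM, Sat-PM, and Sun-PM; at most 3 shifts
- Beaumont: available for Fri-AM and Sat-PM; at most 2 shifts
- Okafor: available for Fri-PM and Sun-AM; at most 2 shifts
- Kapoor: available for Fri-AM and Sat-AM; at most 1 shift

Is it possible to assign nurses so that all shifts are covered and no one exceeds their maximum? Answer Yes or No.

Total capacity is 8 and 7 slots are needed, so capacity alone doesn't rule it out.
Shifts {Fri-AM, Sat-AM} need 3 worker-slots in total, but the nurses available for any of those shifts (Beaumont and Kapoor) can supply at most 2 among them. So no valid schedule exists.

No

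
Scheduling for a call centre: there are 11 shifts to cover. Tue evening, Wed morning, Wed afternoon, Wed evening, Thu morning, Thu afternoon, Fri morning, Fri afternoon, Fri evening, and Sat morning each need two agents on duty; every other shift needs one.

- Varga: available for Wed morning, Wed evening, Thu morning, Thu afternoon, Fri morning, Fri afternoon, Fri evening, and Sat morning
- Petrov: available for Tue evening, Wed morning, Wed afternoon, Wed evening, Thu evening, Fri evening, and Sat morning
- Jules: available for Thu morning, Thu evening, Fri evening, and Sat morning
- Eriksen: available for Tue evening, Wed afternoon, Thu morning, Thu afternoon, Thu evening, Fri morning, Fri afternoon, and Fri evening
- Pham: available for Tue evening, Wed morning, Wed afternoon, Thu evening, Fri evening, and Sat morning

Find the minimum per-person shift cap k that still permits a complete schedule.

With 5 agents and 21 worker-slots to fill, someone must work at least ⌈21/5⌉ = 5 shifts, so k ≥ 5.
k = 5 works: Tue evening→Petrov+Eriksen, Wed morning→Varga+Petrov, Wed afternoon→Petrov+Pham, Wed evening→Varga+Petrov, Thu morning→Jules+Eriksen, Thu afternoon→Varga+Eriksen, Thu evening→Petrov, Fri morning→Varga+Eriksen, Fri afternoon→Varga+Eriksen, Fri evening→Jules+Pham, Sat morning→Jules+Pham.
Loads: Varga 5, Petrov 5, Jules 3, Eriksen 5, Pham 3 — all ≤ 5.

5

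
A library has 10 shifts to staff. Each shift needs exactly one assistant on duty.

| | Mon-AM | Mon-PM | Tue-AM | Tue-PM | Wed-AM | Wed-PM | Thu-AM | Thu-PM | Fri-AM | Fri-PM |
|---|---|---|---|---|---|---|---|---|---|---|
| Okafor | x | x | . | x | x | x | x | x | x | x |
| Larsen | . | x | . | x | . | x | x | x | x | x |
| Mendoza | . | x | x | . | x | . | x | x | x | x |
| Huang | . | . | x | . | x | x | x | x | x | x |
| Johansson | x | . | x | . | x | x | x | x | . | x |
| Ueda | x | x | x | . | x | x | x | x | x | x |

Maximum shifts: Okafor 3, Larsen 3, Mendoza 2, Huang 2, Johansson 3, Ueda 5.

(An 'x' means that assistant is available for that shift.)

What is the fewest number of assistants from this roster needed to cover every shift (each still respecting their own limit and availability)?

10 slots to fill and no one can take more than 5, so at least ⌈10/5⌉ = 2 assistants are needed.
Any 2 assistants together have capacity at most 5+3 = 8 < 10 slots, so 2 can never suffice.
Okafor, Larsen, and Ueda alone can cover everything: Mon-AM→Okafor, Mon-PM→Larsen, Tue-AM→Ueda, Tue-PM→Okafor, Wed-AM→Okafor, Wed-PM→Larsen, Thu-AM→Larsen, Thu-PM→Ueda, Fri-AM→Ueda, Fri-PM→Ueda.

3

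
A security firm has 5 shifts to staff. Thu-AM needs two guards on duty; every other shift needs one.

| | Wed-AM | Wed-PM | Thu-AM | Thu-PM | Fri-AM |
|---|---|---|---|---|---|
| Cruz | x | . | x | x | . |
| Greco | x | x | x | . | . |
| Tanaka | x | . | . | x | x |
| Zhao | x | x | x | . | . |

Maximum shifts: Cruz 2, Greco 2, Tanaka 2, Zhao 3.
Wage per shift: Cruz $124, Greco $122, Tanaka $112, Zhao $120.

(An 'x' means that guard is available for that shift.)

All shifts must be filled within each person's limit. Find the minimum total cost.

Fri-AM can only be covered by Tanaka, so that assignment is forced.
Picking the cheapest available guard for each shift independently would cost $698, but that ignores the shift limits.
An optimal schedule: Wed-AM→Zhao, Wed-PM→Zhao, Thu-AM→Zhao+Greco, Thu-PM→Tanaka, Fri-AM→Tanaka.
Total: 120 + 120 + 120 + 122 + 112 + 112 = $706.

$706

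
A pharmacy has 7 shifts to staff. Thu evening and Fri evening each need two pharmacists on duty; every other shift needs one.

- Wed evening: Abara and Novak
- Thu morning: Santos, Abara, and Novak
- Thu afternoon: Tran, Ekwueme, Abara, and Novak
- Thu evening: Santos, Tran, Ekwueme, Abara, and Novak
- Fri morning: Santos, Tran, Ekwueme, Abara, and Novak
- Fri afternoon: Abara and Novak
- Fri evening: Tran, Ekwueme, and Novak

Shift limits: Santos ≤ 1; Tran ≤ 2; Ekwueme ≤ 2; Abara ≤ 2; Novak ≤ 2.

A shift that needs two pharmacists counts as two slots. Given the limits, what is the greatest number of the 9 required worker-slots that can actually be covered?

9

Total capacity across all pharmacists is 1+2+2+2+2 = 9, and 9 slots are needed, so at most 9 can be filled.
An assignment achieving 9: Wed evening→Abara, Thu morning→Santos, Thu afternoon→Tran, Thu evening→Ekwueme+Novak, Fri morning→Novak, Fri afternoon→Abara, Fri evening→Tran+Ekwueme.
Loads: Santos 1/1, Tran 2/2, Ekwueme 2/2, Abara 2/2, Novak 2/2.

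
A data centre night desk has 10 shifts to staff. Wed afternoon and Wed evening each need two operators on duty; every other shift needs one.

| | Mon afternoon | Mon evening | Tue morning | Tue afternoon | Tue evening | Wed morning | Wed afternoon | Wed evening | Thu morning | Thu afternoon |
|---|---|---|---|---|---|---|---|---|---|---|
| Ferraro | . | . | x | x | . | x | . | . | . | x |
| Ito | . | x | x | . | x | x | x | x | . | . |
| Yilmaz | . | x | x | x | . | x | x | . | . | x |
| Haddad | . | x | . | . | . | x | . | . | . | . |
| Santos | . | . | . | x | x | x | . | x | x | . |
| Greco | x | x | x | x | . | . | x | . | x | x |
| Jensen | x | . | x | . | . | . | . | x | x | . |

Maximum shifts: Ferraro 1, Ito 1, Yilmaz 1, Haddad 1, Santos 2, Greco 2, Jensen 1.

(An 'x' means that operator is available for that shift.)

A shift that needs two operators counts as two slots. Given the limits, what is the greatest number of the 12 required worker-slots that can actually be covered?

Total capacity across all operators is 1+1+1+1+2+2+1 = 9, and 12 slots are needed, so at most 9 can be filled.
An assignment achieving 9: Mon afternoon→Greco, Mon evening→Haddad, Tue evening→Ito, Wed afternoon→Yilmaz+Greco, Wed evening→Santos+Jensen, Thu morning→Santos, Thu afternoon→Ferraro.
Loads: Ferraro 1/1, Ito 1/1, Yilmaz 1/1, Haddad 1/1, Santos 2/2, Greco 2/2, Jensen 1/1.

9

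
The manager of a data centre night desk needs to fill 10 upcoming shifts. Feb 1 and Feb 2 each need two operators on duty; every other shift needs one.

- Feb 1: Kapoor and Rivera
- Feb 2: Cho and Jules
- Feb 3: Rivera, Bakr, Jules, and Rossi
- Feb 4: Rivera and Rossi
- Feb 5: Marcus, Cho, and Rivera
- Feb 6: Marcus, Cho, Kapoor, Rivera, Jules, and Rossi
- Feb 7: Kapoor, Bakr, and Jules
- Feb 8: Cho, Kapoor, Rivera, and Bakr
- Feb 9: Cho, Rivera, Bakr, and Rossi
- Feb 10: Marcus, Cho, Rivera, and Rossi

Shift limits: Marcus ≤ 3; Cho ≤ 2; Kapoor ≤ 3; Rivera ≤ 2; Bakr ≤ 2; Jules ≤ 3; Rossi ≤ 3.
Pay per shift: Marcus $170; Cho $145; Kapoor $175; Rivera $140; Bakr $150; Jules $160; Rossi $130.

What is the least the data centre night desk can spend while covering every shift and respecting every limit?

$1755

Feb 1 can only be covered by Kapoor and Rivera, so that assignment is forced.
Feb 2 can only be covered by Cho and Jules, so that assignment is forced.
Picking the cheapest available operator for each shift independently would cost $1700, but that ignores the shift limits.
An optimal schedule: Feb 1→Rivera+Kapoor, Feb 2→Cho+Jules, Feb 3→Rossi, Feb 4→Rossi, Feb 5→Rivera, Feb 6→Jules, Feb 7→Bakr, Feb 8→Cho, Feb 9→Bakr, Feb 10→Rossi.
Total: 140 + 175 + 145 + 160 + 130 + 130 + 140 + 160 + 150 + 145 + 150 + 130 = $1755.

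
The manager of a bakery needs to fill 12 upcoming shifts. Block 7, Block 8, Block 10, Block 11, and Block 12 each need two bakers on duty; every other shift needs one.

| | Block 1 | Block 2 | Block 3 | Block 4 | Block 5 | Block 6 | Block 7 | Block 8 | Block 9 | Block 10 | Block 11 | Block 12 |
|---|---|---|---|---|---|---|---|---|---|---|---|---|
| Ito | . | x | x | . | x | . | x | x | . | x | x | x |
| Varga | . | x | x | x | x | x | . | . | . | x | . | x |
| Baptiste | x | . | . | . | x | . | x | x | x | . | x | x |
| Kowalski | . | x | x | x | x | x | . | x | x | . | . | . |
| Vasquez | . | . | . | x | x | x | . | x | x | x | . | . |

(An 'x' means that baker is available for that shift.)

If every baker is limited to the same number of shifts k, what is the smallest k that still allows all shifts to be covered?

4

With 5 bakers and 17 worker-slots to fill, someone must work at least ⌈17/5⌉ = 4 shifts, so k ≥ 4.
k = 4 works: Block 1→Baptiste, Block 2→Ito, Block 3→Ito, Block 4→Varga, Block 5→Kowalski, Block 6→Varga, Block 7→Ito+Baptiste, Block 8→Kowalski+Vasquez, Block 9→Kowalski, Block 10→Varga+Vasquez, Block 11→Ito+Baptiste, Block 12→Varga+Baptiste.
Loads: Ito 4, Varga 4, Baptiste 4, Kowalski 3, Vasquez 2 — all ≤ 4.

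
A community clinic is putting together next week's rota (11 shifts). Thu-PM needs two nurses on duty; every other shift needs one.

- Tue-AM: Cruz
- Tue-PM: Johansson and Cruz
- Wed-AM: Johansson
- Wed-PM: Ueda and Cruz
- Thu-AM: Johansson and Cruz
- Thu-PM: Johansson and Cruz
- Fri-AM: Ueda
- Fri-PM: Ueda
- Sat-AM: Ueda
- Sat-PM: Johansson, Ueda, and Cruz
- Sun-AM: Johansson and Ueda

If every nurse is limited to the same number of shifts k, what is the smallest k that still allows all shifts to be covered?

With 3 nurses and 12 worker-slots to fill, someone must work at least ⌈12/3⌉ = 4 shifts, so k ≥ 4.
k = 4 works: Tue-AM→Cruz, Tue-PM→Johansson, Wed-AM→Johansson, Wed-PM→Ueda, Thu-AM→Cruz, Thu-PM→Johansson+Cruz, Fri-AM→Ueda, Fri-PM→Ueda, Sat-AM→Ueda, Sat-PM→Cruz, Sun-AM→Johansson.
Loads: Johansson 4, Ueda 4, Cruz 4 — all ≤ 4.

4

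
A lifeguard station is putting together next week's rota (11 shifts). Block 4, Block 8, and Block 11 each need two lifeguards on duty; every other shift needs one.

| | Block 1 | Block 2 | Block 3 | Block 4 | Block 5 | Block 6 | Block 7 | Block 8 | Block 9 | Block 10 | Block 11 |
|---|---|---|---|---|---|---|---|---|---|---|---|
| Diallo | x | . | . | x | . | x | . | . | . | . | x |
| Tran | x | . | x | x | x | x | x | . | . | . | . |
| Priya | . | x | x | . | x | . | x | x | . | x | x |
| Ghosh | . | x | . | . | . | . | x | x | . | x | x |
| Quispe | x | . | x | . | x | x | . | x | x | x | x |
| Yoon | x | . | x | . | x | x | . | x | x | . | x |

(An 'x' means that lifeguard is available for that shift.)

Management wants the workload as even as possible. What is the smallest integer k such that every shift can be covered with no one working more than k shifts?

3

With 6 lifeguards and 14 worker-slots to fill, someone must work at least ⌈14/6⌉ = 3 shifts, so k ≥ 3.
k = 3 works: Block 1→Diallo, Block 2→Priya, Block 3→Tran, Block 4→Diallo+Tran, Block 5→Priya, Block 6→Diallo, Block 7→Tran, Block 8→Ghosh+Quispe, Block 9→Quispe, Block 10→Priya, Block 11→Ghosh+Quispe.
Loads: Diallo 3, Tran 3, Priya 3, Ghosh 2, Quispe 3, Yoon 0 — all ≤ 3.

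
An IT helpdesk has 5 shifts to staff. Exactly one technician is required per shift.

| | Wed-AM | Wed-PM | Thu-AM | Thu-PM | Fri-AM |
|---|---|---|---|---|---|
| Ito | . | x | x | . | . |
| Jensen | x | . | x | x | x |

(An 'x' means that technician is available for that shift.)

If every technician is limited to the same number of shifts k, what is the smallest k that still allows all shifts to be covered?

3

With 2 technicians and 5 worker-slots to fill, someone must work at least ⌈5/2⌉ = 3 shifts, so k ≥ 3.
k = 3 works: Wed-AM→Jensen, Wed-PM→Ito, Thu-AM→Ito, Thu-PM→Jensen, Fri-AM→Jensen.
Loads: Ito 2, Jensen 3 — all ≤ 3.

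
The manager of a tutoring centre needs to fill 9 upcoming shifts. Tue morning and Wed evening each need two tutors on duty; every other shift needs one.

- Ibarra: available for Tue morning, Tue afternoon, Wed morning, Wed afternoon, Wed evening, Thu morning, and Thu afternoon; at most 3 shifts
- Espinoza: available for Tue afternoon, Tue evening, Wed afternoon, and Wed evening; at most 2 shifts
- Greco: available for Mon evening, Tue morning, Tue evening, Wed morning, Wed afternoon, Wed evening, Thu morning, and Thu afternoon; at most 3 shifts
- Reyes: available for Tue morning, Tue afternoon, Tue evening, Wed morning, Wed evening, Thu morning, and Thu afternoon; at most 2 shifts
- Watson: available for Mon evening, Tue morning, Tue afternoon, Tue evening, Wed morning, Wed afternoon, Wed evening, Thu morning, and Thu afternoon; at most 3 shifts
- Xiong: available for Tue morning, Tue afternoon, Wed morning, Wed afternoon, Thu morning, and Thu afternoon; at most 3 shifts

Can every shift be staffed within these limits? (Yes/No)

One valid schedule: Mon evening→Greco, Tue morning→Reyes+Watson, Tue afternoon→Ibarra, Tue evening→Espinoza, Wed morning→Ibarra, Wed afternoon→Ibarra, Wed evening→Espinoza+Reyes, Thu morning→Greco, Thu afternoon→Greco.
Loads: Ibarra 3/3, Espinoza 2/2, Greco 3/3, Reyes 2/2, Watson 1/3, Xiong 0/3 — all within limits.

Yes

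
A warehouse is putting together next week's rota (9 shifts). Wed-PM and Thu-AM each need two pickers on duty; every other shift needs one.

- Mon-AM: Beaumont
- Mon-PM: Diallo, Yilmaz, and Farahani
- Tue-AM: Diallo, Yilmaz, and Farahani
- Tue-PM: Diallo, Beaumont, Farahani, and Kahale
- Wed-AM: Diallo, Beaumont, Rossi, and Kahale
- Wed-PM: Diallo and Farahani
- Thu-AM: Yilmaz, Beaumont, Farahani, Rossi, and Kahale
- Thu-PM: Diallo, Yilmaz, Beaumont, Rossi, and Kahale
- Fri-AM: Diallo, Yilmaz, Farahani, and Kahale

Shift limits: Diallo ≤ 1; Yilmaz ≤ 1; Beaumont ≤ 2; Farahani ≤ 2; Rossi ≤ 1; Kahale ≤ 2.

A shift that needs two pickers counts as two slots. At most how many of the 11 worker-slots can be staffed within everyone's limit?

Total capacity across all pickers is 1+1+2+2+1+2 = 9, and 11 slots are needed, so at most 9 can be filled.
An assignment achieving 9: Mon-AM→Beaumont, Mon-PM→Yilmaz, Tue-AM→Farahani, Tue-PM→Beaumont, Wed-AM→Rossi, Wed-PM→Diallo+Farahani, Thu-AM→Kahale, Fri-AM→Kahale.
Loads: Diallo 1/1, Yilmaz 1/1, Beaumont 2/2, Farahani 2/2, Rossi 1/1, Kahale 2/2.

9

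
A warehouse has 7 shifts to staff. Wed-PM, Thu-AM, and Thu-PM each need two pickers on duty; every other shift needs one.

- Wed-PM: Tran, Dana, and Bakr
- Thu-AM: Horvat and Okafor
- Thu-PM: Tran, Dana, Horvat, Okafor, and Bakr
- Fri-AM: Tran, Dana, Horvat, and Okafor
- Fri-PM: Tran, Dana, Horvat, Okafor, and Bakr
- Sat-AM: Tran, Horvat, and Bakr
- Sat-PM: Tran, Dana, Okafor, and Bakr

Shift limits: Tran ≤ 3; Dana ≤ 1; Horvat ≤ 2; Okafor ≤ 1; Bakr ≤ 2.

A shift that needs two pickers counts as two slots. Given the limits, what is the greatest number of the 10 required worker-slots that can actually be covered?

Total capacity across all pickers is 3+1+2+1+2 = 9, and 10 slots are needed, so at most 9 can be filled.
An assignment achieving 9: Wed-PM→Tran+Dana, Thu-AM→Horvat+Okafor, Thu-PM→Horvat+Bakr, Fri-AM→Tran, Sat-AM→Tran, Sat-PM→Bakr.
Loads: Tran 3/3, Dana 1/1, Horvat 2/2, Okafor 1/1, Bakr 2/2.

9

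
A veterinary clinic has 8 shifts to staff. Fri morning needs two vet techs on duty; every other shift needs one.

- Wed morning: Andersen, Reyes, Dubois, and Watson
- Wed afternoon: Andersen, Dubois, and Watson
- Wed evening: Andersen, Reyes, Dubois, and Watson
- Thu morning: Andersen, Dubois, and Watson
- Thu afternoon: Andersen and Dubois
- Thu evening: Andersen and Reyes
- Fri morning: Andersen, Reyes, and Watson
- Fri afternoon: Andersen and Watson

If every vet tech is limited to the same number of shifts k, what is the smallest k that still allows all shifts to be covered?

With 4 vet techs and 9 worker-slots to fill, someone must work at least ⌈9/4⌉ = 3 shifts, so k ≥ 3.
k = 3 works: Wed morning→Reyes, Wed afternoon→Dubois, Wed evening→Reyes, Thu morning→Dubois, Thu afternoon→Andersen, Thu evening→Andersen, Fri morning→Reyes+Watson, Fri afternoon→Andersen.
Loads: Andersen 3, Reyes 3, Dubois 2, Watson 1 — all ≤ 3.

3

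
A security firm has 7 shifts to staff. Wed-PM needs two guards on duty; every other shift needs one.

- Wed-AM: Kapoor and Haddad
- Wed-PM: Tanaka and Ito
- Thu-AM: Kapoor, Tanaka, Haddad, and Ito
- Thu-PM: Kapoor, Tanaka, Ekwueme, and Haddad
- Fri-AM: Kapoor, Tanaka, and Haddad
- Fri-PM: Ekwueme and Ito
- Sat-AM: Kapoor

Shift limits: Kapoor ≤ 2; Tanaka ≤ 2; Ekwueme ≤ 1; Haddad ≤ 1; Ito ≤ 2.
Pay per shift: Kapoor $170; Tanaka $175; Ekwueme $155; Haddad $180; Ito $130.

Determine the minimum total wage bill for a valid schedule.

$1285

Wed-PM can only be covered by Tanaka and Ito, so that assignment is forced.
Sat-AM can only be covered by Kapoor, so that assignment is forced.
Picking the cheapest available guard for each shift independently would cost $1230, but that ignores the shift limits.
An optimal schedule: Wed-AM→Kapoor, Wed-PM→Tanaka+Ito, Thu-AM→Ito, Thu-PM→Haddad, Fri-AM→Tanaka, Fri-PM→Ekwueme, Sat-AM→Kapoor.
Total: 170 + 175 + 130 + 130 + 180 + 175 + 155 + 170 = $1285.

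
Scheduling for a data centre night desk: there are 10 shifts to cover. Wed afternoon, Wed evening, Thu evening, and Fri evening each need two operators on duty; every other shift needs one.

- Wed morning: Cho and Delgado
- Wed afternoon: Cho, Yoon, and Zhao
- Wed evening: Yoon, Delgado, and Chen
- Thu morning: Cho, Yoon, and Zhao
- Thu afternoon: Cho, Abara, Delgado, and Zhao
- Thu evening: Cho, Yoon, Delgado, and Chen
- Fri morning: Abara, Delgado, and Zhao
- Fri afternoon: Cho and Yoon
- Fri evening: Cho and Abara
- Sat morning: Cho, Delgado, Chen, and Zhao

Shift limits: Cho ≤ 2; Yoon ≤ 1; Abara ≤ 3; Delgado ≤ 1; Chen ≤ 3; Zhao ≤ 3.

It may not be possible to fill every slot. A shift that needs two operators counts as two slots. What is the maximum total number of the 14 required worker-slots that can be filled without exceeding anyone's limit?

12

Total capacity across all operators is 2+1+3+1+3+3 = 13, and 14 slots are needed, so at most 13 can be filled.
An assignment achieving 12: Wed morning→Cho, Wed afternoon→Yoon+Zhao, Wed evening→Delgado+Chen, Thu morning→Zhao, Thu afternoon→Abara, Thu evening→Chen, Fri morning→Abara, Fri afternoon→Cho, Fri evening→Abara, Sat morning→Chen.
Loads: Cho 2/2, Yoon 1/1, Abara 3/3, Delgado 1/1, Chen 3/3, Zhao 2/3.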